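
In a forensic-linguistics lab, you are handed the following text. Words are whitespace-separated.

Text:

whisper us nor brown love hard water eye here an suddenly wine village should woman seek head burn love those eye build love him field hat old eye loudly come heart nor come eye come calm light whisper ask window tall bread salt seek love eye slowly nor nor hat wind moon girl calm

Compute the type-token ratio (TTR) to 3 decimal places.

0.704

N = 54 tokens, V = 38 types.
TTR = V / N = 38 / 54 = 0.704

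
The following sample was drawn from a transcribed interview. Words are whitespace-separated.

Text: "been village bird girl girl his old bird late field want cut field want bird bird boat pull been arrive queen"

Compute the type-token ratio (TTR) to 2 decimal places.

N = 21 tokens, V = 14 types.
TTR = V / N = 14 / 21 = 0.67

0.67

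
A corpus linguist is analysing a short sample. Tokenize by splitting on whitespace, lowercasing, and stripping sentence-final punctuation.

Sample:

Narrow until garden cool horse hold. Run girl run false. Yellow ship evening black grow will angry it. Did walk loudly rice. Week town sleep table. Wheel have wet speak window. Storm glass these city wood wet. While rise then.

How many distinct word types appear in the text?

38

Distinct types: {angry, black, city, cool, did, evening, false, garden, girl, glass, grow, have, hold, horse, it, loudly, narrow, rice, rise, run, ship, sleep, speak, storm, table, then, these, town, until, walk, week, wet, wheel, while, will, window, wood, yellow}
V = 38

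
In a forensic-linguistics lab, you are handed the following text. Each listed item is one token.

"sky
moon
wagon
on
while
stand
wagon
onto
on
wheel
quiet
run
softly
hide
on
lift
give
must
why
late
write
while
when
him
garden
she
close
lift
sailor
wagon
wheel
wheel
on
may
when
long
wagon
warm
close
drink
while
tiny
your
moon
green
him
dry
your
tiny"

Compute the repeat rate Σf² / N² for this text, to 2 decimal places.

Frequencies: wagon:4, on:4, while:3, wheel:3, moon:2, lift:2, when:2, him:2, close:2, tiny:2, your:2, sky:1, stand:1, onto:1, quiet:1, run:1, softly:1, hide:1, give:1, must:1, … (12 more, each freq 1)
Σf² = 99; N² = 2401
Repeat rate = 99 / 2401 = 0.04

0.04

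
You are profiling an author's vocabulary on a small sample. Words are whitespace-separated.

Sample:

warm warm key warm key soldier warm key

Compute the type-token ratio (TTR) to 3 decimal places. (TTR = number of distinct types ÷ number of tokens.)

0.375

N = 8 tokens, V = 3 types.
TTR = V / N = 3 / 8 = 0.375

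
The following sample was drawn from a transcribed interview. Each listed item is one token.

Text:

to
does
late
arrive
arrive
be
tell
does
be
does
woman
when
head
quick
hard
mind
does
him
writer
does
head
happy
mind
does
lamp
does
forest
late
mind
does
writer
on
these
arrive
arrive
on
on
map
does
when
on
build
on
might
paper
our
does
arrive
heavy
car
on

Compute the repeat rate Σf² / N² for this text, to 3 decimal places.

0.080

Frequencies: does:10, on:6, arrive:5, mind:3, late:2, be:2, when:2, head:2, writer:2, to:1, tell:1, woman:1, quick:1, hard:1, him:1, happy:1, lamp:1, forest:1, these:1, map:1, … (6 more, each freq 1)
Σf² = 207; N² = 2601
Repeat rate = 207 / 2601 = 0.080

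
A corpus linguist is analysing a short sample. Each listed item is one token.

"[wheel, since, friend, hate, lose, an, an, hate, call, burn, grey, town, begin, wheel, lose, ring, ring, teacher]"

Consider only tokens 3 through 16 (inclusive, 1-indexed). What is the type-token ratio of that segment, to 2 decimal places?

Segment tokens 3–16: friend, hate, lose, an, an, hate, call, burn, grey, town, begin, wheel, lose, ring
Segment N = 14, segment V = 11.
TTR = 11 / 14 = 0.79

0.79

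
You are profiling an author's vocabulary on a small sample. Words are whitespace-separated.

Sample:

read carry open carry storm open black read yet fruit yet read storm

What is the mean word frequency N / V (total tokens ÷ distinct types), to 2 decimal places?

1.86

N = 13 tokens, V = 7 types.
Mean frequency = N / V = 13 / 7 = 1.86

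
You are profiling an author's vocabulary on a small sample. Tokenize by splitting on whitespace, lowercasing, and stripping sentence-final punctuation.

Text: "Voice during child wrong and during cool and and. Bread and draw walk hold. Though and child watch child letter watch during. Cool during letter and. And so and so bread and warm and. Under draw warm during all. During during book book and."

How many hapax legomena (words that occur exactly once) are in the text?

7

Frequencies: and:11, during:7, child:3, cool:2, bread:2, draw:2, watch:2, letter:2, so:2, warm:2, book:2, voice:1, wrong:1, walk:1, hold:1, though:1, under:1, all:1
Hapax (freq=1): all, hold, though, under, voice, walk, wrong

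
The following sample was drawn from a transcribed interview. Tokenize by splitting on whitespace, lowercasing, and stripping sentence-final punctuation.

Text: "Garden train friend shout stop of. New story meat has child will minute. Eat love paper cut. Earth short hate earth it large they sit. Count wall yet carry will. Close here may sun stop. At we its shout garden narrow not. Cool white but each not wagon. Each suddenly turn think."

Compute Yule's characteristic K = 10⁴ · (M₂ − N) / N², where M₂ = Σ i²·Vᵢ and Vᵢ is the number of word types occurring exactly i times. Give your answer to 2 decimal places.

Frequencies: garden:2, shout:2, stop:2, will:2, earth:2, not:2, each:2, train:1, friend:1, of:1, new:1, story:1, meat:1, has:1, child:1, minute:1, eat:1, love:1, paper:1, cut:1, … (25 more, each freq 1)
N = 52. Frequency spectrum: V_1=38, V_2=7
M₂ = 1²·38 + 2²·7 = 66
K = 10000 × (66 − 52) / 52² = 51.78

51.78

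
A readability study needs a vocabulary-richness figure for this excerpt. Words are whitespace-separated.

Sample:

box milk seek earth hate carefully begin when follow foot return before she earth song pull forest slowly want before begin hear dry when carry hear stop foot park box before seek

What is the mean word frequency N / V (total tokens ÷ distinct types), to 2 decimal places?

N = 32 tokens, V = 23 types.
Mean frequency = N / V = 32 / 23 = 1.39

1.39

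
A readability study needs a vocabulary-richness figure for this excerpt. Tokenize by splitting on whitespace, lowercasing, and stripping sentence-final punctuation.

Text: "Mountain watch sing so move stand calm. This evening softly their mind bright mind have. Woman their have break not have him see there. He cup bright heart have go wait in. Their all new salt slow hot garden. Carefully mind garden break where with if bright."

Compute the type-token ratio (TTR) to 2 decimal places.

N = 47 tokens, V = 36 types.
TTR = V / N = 36 / 47 = 0.77

0.77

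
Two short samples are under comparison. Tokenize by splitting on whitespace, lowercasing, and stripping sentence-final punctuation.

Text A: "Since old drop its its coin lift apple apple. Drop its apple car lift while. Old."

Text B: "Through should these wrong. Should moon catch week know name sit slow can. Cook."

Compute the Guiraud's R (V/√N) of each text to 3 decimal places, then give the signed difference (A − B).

-1.224

A: V=9, N=16, R=2.250
B: V=13, N=14, R=3.474
Difference = 2.250 − 3.474 = -1.224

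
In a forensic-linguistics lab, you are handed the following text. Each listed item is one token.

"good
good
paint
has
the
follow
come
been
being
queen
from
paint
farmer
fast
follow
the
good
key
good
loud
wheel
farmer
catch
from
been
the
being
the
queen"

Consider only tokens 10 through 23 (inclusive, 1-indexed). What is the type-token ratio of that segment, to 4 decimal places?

Segment tokens 10–23: queen, from, paint, farmer, fast, follow, the, good, key, good, loud, wheel, farmer, catch
Segment N = 14, segment V = 12.
TTR = 12 / 14 = 0.8571

0.8571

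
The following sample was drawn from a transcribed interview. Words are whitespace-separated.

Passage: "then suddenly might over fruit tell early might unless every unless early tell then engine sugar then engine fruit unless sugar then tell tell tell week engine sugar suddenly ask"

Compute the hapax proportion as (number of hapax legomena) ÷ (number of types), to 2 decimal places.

0.31

Frequencies: tell:5, then:4, unless:3, engine:3, sugar:3, suddenly:2, might:2, fruit:2, early:2, over:1, every:1, week:1, ask:1
Hapax count = 4; type count = 13.
Ratio = 4 / 13 = 0.31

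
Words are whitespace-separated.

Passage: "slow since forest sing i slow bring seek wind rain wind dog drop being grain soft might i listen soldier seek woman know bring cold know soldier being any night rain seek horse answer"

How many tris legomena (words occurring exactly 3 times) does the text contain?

Frequencies: seek:3, slow:2, i:2, bring:2, wind:2, rain:2, being:2, soldier:2, know:2, since:1, forest:1, sing:1, dog:1, drop:1, grain:1, soft:1, might:1, listen:1, woman:1, cold:1, … (4 more, each freq 1)
Words with frequency 3: seek

1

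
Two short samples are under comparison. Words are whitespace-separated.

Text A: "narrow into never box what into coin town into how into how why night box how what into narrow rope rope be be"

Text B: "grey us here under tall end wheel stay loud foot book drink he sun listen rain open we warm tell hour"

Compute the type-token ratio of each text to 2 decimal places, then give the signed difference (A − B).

-0.48

TTR(A) = 12/23 = 0.52
TTR(B) = 21/21 = 1.00
Difference = 0.52 − 1.00 = -0.48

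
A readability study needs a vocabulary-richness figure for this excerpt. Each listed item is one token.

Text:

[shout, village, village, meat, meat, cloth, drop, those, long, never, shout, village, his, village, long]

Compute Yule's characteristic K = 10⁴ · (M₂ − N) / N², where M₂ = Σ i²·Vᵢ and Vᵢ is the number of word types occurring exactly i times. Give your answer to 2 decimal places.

Frequencies: village:4, shout:2, meat:2, long:2, cloth:1, drop:1, those:1, never:1, his:1
N = 15. Frequency spectrum: V_1=5, V_2=3, V_4=1
M₂ = 1²·5 + 2²·3 + 4²·1 = 33
K = 10000 × (33 − 15) / 15² = 800.00

800.00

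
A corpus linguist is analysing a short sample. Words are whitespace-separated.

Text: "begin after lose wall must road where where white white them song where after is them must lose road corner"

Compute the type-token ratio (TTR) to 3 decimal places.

0.600

N = 20 tokens, V = 12 types.
TTR = V / N = 12 / 20 = 0.600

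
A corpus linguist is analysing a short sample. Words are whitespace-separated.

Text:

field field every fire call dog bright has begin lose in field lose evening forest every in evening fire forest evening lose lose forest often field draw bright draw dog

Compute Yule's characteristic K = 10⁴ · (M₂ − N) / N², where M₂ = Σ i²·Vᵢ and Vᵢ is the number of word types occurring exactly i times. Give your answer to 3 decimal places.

Frequencies: field:4, lose:4, evening:3, forest:3, every:2, fire:2, dog:2, bright:2, in:2, draw:2, call:1, has:1, begin:1, often:1
N = 30. Frequency spectrum: V_1=4, V_2=6, V_3=2, V_4=2
M₂ = 1²·4 + 2²·6 + 3²·2 + 4²·2 = 78
K = 10000 × (78 − 30) / 30² = 533.333

533.333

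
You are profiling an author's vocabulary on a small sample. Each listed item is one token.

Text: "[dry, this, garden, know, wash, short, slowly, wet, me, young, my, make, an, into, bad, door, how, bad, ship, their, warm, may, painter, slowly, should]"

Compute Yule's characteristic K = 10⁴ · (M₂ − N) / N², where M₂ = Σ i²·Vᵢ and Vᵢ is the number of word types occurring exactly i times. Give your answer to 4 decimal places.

64.0000

Frequencies: slowly:2, bad:2, dry:1, this:1, garden:1, know:1, wash:1, short:1, wet:1, me:1, young:1, my:1, make:1, an:1, into:1, door:1, how:1, ship:1, their:1, warm:1, … (3 more, each freq 1)
N = 25. Frequency spectrum: V_1=21, V_2=2
M₂ = 1²·21 + 2²·2 = 29
K = 10000 × (29 − 25) / 25² = 64.0000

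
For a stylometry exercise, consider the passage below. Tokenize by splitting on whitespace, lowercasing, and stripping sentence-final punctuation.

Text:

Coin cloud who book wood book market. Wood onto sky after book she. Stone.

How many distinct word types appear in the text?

Distinct types: {after, book, cloud, coin, market, onto, she, sky, stone, who, wood}
V = 11

11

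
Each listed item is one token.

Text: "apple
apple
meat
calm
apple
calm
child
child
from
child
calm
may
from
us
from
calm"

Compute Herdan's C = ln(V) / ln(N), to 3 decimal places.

0.702

N = 16, V = 7.
ln(V) = 1.945910, ln(N) = 2.772589
C = 1.945910 / 2.772589 = 0.702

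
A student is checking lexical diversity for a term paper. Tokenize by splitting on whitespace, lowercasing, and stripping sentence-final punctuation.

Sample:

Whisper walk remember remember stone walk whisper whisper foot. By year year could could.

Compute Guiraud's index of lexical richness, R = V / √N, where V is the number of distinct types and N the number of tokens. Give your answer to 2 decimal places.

2.14

N = 14, V = 8.
√N = 3.741657
R = 8 / 3.741657 = 2.14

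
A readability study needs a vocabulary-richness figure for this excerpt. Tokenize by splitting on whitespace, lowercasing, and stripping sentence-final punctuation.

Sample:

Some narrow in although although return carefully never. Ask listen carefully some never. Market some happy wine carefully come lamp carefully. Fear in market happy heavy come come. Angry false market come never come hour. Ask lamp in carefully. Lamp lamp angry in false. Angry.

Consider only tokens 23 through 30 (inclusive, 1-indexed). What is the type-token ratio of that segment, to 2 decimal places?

0.88

Segment tokens 23–30: in, market, happy, heavy, come, come, angry, false
Segment N = 8, segment V = 7.
TTR = 7 / 8 = 0.88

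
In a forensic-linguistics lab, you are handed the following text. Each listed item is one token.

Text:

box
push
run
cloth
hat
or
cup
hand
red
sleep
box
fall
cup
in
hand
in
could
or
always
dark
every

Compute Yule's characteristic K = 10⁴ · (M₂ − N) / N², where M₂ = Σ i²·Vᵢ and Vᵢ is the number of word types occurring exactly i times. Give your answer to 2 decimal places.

Frequencies: box:2, or:2, cup:2, hand:2, in:2, push:1, run:1, cloth:1, hat:1, red:1, sleep:1, fall:1, could:1, always:1, dark:1, every:1
N = 21. Frequency spectrum: V_1=11, V_2=5
M₂ = 1²·11 + 2²·5 = 31
K = 10000 × (31 − 21) / 21² = 226.76

226.76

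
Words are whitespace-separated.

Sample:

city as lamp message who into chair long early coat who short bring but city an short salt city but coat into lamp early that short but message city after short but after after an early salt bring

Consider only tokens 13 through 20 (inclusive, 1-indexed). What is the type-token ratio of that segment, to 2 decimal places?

Segment tokens 13–20: bring, but, city, an, short, salt, city, but
Segment N = 8, segment V = 6.
TTR = 6 / 8 = 0.75

0.75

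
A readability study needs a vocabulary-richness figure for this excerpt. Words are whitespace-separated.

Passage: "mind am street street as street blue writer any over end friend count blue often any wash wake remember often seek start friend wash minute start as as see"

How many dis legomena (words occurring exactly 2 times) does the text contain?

Frequencies: street:3, as:3, blue:2, any:2, friend:2, often:2, wash:2, start:2, mind:1, am:1, writer:1, over:1, end:1, count:1, wake:1, remember:1, seek:1, minute:1, see:1
Words with frequency 2: any, blue, friend, often, start, wash

6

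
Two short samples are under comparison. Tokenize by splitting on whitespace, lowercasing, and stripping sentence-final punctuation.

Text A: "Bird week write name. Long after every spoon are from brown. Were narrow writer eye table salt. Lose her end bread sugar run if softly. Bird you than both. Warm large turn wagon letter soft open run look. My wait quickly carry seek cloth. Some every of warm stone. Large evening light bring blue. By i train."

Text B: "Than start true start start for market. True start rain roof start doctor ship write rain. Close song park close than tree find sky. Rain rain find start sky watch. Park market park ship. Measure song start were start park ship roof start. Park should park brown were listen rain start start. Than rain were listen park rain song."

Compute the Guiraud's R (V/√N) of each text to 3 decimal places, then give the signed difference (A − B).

4.024

A: V=52, N=57, R=6.888
B: V=22, N=59, R=2.864
Difference = 6.888 − 2.864 = 4.024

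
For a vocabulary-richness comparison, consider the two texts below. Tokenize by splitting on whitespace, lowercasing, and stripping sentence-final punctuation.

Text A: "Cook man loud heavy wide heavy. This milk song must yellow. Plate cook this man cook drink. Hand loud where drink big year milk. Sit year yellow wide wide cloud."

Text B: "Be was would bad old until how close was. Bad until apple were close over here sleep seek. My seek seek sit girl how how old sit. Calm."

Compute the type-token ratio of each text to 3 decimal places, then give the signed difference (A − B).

TTR(A) = 18/30 = 0.600
TTR(B) = 18/28 = 0.643
Difference = 0.600 − 0.643 = -0.043

-0.043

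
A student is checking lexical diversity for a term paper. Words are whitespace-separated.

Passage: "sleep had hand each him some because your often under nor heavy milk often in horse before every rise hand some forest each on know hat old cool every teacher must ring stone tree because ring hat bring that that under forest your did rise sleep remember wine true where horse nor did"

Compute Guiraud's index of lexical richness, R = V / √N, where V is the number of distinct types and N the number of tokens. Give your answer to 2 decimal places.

4.94

N = 53, V = 36.
√N = 7.280110
R = 36 / 7.280110 = 4.94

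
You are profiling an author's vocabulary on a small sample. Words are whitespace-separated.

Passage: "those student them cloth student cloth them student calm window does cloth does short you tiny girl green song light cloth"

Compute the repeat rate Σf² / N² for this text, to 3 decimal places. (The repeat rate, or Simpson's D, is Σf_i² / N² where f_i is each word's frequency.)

Frequencies: cloth:4, student:3, them:2, does:2, those:1, calm:1, window:1, short:1, you:1, tiny:1, girl:1, green:1, song:1, light:1
Σf² = 43; N² = 441
Repeat rate = 43 / 441 = 0.098

0.098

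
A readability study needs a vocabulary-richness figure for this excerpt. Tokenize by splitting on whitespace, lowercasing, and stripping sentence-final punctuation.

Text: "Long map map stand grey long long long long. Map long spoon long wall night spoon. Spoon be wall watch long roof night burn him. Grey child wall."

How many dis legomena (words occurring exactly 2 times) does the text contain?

2

Frequencies: long:8, map:3, spoon:3, wall:3, grey:2, night:2, stand:1, be:1, watch:1, roof:1, burn:1, him:1, child:1
Words with frequency 2: grey, night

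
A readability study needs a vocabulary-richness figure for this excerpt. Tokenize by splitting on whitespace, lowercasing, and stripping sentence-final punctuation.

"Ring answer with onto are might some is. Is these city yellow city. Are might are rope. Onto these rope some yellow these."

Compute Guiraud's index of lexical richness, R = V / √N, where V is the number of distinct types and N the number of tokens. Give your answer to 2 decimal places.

N = 23, V = 12.
√N = 4.795832
R = 12 / 4.795832 = 2.50

2.50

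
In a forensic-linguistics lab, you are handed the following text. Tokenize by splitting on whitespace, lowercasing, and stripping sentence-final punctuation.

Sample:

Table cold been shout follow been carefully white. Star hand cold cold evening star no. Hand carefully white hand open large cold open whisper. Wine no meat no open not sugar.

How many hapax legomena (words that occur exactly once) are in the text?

10

Frequencies: cold:4, hand:3, no:3, open:3, been:2, carefully:2, white:2, star:2, table:1, shout:1, follow:1, evening:1, large:1, whisper:1, wine:1, meat:1, not:1, sugar:1
Hapax (freq=1): evening, follow, large, meat, not, shout, sugar, table, whisper, wine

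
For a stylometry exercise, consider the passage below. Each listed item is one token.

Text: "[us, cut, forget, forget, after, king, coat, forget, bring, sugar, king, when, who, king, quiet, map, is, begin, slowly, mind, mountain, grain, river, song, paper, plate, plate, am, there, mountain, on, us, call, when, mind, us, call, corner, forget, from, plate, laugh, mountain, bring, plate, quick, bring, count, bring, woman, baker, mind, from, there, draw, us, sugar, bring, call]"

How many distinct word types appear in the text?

Distinct types: {after, am, baker, begin, bring, call, coat, corner, count, cut, draw, forget, from, grain, is, king, laugh, map, mind, mountain, on, paper, plate, quick, quiet, river, slowly, song, sugar, there, us, when, who, woman}
V = 34

34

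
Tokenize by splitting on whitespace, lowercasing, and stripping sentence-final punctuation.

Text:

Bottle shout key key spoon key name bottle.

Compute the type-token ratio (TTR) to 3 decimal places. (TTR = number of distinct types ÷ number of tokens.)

0.625

N = 8 tokens, V = 5 types.
TTR = V / N = 5 / 8 = 0.625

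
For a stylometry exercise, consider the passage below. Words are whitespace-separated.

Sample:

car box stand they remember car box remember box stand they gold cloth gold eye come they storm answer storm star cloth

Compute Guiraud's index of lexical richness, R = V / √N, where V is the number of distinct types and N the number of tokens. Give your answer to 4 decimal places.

2.5584

N = 22, V = 12.
√N = 4.690416
R = 12 / 4.690416 = 2.5584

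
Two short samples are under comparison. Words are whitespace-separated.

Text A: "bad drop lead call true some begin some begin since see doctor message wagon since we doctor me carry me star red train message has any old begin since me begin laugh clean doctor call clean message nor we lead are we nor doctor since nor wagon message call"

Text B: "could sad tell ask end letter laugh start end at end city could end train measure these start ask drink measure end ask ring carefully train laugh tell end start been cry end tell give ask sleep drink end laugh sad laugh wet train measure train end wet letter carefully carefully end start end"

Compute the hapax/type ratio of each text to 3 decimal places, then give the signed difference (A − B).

0.139

A: hapax=13, V=25, ratio=0.520
B: hapax=8, V=21, ratio=0.381
Difference = 0.520 − 0.381 = 0.139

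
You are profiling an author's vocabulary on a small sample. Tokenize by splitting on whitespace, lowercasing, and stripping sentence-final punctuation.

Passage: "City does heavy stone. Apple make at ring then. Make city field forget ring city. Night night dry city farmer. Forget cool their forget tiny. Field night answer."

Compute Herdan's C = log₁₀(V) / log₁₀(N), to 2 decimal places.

N = 28, V = 18.
log₁₀(V) = 1.255273, log₁₀(N) = 1.447158
C = 1.255273 / 1.447158 = 0.87

0.87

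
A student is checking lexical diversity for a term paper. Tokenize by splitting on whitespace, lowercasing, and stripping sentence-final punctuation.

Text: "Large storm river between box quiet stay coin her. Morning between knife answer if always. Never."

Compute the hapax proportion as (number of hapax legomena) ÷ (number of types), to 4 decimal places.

Frequencies: between:2, large:1, storm:1, river:1, box:1, quiet:1, stay:1, coin:1, her:1, morning:1, knife:1, answer:1, if:1, always:1, never:1
Hapax count = 14; type count = 15.
Ratio = 14 / 15 = 0.9333

0.9333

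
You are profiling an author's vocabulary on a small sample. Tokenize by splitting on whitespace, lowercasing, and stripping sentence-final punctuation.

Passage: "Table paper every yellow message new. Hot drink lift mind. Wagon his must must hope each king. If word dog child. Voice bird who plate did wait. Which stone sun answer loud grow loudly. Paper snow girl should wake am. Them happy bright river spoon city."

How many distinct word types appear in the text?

Distinct types: {am, answer, bird, bright, child, city, did, dog, drink, each, every, girl, grow, happy, his, hope, hot, if, king, lift, loud, loudly, message, mind, must, new, paper, plate, river, should, snow, spoon, stone, sun, table, them, voice, wagon, wait, wake, which, who, word, yellow}
V = 44

44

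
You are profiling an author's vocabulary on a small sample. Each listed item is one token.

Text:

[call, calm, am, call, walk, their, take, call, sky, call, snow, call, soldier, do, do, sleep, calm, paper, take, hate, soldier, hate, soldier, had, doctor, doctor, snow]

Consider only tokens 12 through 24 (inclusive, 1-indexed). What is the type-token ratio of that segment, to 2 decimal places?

Segment tokens 12–24: call, soldier, do, do, sleep, calm, paper, take, hate, soldier, hate, soldier, had
Segment N = 13, segment V = 9.
TTR = 9 / 13 = 0.69

0.69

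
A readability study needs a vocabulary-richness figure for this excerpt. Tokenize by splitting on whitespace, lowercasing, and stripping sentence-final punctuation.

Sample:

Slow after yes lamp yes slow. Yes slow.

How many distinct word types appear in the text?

Distinct types: {after, lamp, slow, yes}
V = 4

4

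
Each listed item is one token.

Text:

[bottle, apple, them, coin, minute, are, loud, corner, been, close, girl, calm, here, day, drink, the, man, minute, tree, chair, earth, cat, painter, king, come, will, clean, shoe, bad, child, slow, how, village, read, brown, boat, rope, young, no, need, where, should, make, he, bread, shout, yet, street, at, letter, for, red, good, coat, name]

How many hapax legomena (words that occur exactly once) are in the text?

Frequencies: minute:2, bottle:1, apple:1, them:1, coin:1, are:1, loud:1, corner:1, been:1, close:1, girl:1, calm:1, here:1, day:1, drink:1, the:1, man:1, tree:1, chair:1, earth:1, … (34 more, each freq 1)
Hapax (freq=1): apple, are, at, bad, been, boat, bottle, bread, brown, calm, cat, chair, child, clean, close, coat, coin, come, corner, day, drink, earth, for, girl, good, he, here, how, king, letter, loud, make, man, name, need, no, painter, read, red, rope, shoe, should, shout, slow, street, the, them, tree, village, where, will, yet, young

53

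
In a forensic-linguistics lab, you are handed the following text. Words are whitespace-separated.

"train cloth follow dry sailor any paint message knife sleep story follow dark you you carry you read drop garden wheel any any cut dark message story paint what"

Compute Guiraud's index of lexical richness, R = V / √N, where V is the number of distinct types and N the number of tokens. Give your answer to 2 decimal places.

N = 29, V = 20.
√N = 5.385165
R = 20 / 5.385165 = 3.71

3.71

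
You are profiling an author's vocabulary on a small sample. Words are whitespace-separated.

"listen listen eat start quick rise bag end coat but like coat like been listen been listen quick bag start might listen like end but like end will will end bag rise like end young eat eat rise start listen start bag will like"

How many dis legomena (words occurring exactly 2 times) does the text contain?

Frequencies: listen:6, like:6, end:5, start:4, bag:4, eat:3, rise:3, will:3, quick:2, coat:2, but:2, been:2, might:1, young:1
Words with frequency 2: been, but, coat, quick

4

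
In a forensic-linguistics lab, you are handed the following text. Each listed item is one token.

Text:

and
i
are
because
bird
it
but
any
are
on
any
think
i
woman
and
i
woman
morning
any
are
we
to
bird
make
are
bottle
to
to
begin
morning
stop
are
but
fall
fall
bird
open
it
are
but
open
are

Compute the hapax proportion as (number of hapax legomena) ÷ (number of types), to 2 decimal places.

0.40

Frequencies: are:7, i:3, bird:3, but:3, any:3, to:3, and:2, it:2, woman:2, morning:2, fall:2, open:2, because:1, on:1, think:1, we:1, make:1, bottle:1, begin:1, stop:1
Hapax count = 8; type count = 20.
Ratio = 8 / 20 = 0.40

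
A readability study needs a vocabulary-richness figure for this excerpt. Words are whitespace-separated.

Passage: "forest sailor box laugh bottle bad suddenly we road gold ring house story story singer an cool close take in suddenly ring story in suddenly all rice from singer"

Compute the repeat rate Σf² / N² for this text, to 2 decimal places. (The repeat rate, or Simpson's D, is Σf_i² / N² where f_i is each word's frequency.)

0.06

Frequencies: suddenly:3, story:3, ring:2, singer:2, in:2, forest:1, sailor:1, box:1, laugh:1, bottle:1, bad:1, we:1, road:1, gold:1, house:1, an:1, cool:1, close:1, take:1, all:1, … (2 more, each freq 1)
Σf² = 47; N² = 841
Repeat rate = 47 / 841 = 0.06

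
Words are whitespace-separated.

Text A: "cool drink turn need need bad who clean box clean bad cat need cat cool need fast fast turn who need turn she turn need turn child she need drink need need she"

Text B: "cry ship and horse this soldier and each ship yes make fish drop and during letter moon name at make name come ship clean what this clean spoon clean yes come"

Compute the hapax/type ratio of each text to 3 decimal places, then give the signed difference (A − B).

A: hapax=2, V=12, ratio=0.167
B: hapax=12, V=20, ratio=0.600
Difference = 0.167 − 0.600 = -0.433

-0.433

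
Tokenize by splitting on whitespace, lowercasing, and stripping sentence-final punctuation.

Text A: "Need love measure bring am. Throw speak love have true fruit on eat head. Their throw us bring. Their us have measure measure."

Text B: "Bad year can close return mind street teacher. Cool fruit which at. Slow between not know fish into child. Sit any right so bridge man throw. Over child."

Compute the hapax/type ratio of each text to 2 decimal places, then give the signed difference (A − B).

A: hapax=8, V=15, ratio=0.53
B: hapax=26, V=27, ratio=0.96
Difference = 0.53 − 0.96 = -0.43

-0.43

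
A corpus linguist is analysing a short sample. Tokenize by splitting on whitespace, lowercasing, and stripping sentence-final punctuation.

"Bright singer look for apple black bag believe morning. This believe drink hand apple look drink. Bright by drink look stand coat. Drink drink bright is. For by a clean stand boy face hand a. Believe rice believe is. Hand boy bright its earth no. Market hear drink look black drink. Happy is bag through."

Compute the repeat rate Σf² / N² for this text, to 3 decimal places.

0.053

Frequencies: drink:7, bright:4, look:4, believe:4, hand:3, is:3, for:2, apple:2, black:2, bag:2, by:2, stand:2, a:2, boy:2, singer:1, morning:1, this:1, coat:1, clean:1, face:1, … (8 more, each freq 1)
Σf² = 161; N² = 3025
Repeat rate = 161 / 3025 = 0.053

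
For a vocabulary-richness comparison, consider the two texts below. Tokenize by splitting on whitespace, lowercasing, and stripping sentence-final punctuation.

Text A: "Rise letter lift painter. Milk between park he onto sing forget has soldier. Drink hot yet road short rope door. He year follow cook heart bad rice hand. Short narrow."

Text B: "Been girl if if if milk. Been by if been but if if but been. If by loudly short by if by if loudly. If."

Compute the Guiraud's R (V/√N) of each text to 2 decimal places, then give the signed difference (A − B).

A: V=28, N=30, R=5.11
B: V=8, N=25, R=1.60
Difference = 5.11 − 1.60 = 3.51

3.51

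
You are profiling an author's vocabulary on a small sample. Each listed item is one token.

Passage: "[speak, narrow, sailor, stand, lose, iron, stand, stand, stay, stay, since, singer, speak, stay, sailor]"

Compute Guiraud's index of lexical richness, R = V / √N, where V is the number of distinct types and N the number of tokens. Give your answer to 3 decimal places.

N = 15, V = 9.
√N = 3.872983
R = 9 / 3.872983 = 2.324

2.324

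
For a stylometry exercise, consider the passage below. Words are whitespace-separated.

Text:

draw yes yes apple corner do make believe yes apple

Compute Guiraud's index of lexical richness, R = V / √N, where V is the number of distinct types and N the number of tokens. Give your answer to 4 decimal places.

N = 10, V = 7.
√N = 3.162278
R = 7 / 3.162278 = 2.2136

2.2136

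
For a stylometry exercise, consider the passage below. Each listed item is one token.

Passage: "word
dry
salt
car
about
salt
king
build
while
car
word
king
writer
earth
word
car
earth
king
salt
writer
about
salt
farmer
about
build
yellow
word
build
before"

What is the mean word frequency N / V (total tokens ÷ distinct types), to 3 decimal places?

2.231

N = 29 tokens, V = 13 types.
Mean frequency = N / V = 29 / 13 = 2.231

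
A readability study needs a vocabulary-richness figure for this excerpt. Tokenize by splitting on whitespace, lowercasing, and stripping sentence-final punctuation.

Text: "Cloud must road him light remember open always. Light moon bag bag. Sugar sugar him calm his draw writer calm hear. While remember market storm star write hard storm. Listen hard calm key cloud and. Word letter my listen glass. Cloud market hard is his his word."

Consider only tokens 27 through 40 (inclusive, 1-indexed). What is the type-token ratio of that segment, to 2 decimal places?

0.86

Segment tokens 27–40: write, hard, storm, listen, hard, calm, key, cloud, and, word, letter, my, listen, glass
Segment N = 14, segment V = 12.
TTR = 12 / 14 = 0.86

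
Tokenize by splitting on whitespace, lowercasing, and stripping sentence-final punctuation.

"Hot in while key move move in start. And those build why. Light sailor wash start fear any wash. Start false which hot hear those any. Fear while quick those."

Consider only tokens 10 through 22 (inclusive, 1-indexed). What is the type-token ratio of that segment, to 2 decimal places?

Segment tokens 10–22: those, build, why, light, sailor, wash, start, fear, any, wash, start, false, which
Segment N = 13, segment V = 11.
TTR = 11 / 13 = 0.85

0.85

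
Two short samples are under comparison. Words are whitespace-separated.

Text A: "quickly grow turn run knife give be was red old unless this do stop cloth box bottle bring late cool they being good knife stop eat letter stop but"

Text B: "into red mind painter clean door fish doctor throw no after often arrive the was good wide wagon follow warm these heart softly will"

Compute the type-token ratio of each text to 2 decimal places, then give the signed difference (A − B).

TTR(A) = 26/29 = 0.90
TTR(B) = 24/24 = 1.00
Difference = 0.90 − 1.00 = -0.10

-0.10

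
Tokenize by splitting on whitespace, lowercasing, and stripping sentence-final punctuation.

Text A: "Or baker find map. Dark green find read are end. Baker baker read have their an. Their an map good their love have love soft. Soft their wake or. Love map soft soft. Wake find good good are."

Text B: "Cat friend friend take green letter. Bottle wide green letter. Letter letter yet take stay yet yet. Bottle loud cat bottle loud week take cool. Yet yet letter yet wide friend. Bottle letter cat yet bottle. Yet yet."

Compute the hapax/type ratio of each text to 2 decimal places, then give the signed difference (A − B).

-0.06

A: hapax=3, V=16, ratio=0.19
B: hapax=3, V=12, ratio=0.25
Difference = 0.19 − 0.25 = -0.06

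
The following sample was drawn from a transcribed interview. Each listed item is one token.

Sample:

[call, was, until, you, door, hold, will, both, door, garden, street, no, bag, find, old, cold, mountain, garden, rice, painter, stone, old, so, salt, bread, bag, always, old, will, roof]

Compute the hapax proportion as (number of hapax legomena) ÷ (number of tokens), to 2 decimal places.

0.63

Frequencies: old:3, door:2, will:2, garden:2, bag:2, call:1, was:1, until:1, you:1, hold:1, both:1, street:1, no:1, find:1, cold:1, mountain:1, rice:1, painter:1, stone:1, so:1, … (4 more, each freq 1)
Hapax count = 19; token count = 30.
Ratio = 19 / 30 = 0.63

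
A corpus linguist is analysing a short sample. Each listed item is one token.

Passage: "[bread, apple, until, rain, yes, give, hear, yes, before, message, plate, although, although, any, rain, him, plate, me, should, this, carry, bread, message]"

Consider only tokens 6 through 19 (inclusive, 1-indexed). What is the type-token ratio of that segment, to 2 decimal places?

0.86

Segment tokens 6–19: give, hear, yes, before, message, plate, although, although, any, rain, him, plate, me, should
Segment N = 14, segment V = 12.
TTR = 12 / 14 = 0.86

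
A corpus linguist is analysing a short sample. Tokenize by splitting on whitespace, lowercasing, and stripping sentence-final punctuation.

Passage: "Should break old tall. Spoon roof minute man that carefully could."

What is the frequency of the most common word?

1

Frequencies: should:1, break:1, old:1, tall:1, spoon:1, roof:1, minute:1, man:1, that:1, carefully:1, could:1
Most common: 'should' with frequency 1.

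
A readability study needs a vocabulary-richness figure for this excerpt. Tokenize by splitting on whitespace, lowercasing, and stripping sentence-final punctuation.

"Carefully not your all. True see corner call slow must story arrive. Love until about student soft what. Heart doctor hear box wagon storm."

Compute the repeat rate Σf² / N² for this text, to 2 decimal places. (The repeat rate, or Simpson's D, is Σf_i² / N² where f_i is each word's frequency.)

0.04

Frequencies: carefully:1, not:1, your:1, all:1, true:1, see:1, corner:1, call:1, slow:1, must:1, story:1, arrive:1, love:1, until:1, about:1, student:1, soft:1, what:1, heart:1, doctor:1, … (4 more, each freq 1)
Σf² = 24; N² = 576
Repeat rate = 24 / 576 = 0.04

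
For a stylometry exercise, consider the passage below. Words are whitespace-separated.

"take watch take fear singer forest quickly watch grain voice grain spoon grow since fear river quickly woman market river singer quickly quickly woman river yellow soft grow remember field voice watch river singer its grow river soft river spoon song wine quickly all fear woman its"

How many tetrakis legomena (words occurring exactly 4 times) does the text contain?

Frequencies: river:6, quickly:5, watch:3, fear:3, singer:3, grow:3, woman:3, take:2, grain:2, voice:2, spoon:2, soft:2, its:2, forest:1, since:1, market:1, yellow:1, remember:1, field:1, song:1, … (2 more, each freq 1)
Words with frequency 4: (none)

0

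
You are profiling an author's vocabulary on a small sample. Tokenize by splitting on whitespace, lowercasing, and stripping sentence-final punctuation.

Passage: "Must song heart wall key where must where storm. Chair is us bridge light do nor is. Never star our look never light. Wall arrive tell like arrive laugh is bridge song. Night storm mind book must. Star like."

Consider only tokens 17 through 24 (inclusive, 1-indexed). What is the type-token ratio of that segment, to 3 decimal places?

Segment tokens 17–24: is, never, star, our, look, never, light, wall
Segment N = 8, segment V = 7.
TTR = 7 / 8 = 0.875

0.875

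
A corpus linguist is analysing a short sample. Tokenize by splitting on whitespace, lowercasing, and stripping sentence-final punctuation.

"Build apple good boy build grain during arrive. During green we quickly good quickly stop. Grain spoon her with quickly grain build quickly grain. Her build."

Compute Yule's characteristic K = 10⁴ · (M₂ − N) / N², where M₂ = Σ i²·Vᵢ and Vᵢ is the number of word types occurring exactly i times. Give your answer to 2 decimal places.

Frequencies: build:4, grain:4, quickly:4, good:2, during:2, her:2, apple:1, boy:1, arrive:1, green:1, we:1, stop:1, spoon:1, with:1
N = 26. Frequency spectrum: V_1=8, V_2=3, V_4=3
M₂ = 1²·8 + 2²·3 + 4²·3 = 68
K = 10000 × (68 − 26) / 26² = 621.30

621.30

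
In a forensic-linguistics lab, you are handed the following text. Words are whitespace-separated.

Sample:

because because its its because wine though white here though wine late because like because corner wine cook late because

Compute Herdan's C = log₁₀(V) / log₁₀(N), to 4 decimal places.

0.7686

N = 20, V = 10.
log₁₀(V) = 1.000000, log₁₀(N) = 1.301030
C = 1.000000 / 1.301030 = 0.7686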